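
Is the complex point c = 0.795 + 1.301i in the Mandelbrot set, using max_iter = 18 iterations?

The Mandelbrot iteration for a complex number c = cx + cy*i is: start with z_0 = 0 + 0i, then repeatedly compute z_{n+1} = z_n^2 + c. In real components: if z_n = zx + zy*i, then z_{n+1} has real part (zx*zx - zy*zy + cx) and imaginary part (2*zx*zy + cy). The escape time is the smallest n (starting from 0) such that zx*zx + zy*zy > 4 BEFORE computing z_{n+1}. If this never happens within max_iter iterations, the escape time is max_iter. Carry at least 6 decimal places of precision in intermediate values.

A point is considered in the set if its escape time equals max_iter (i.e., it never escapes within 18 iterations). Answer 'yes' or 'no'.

z_0 = 0 + 0i, c = 0.7950 + 1.3010i
Iter 1: z = 0.7950 + 1.3010i, |z|^2 = 2.3246
Iter 2: z = -0.2656 + 3.3696i, |z|^2 = 11.4247
Escaped at iteration 2

Answer: no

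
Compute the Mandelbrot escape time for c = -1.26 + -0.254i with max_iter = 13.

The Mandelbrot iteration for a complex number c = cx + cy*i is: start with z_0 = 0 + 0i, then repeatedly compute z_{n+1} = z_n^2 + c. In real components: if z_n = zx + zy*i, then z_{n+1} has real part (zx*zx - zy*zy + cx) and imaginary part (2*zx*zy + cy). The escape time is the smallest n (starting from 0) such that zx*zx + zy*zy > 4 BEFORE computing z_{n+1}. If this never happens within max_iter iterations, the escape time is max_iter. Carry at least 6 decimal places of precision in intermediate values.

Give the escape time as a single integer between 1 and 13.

z_0 = 0 + 0i, c = -1.2600 + -0.2540i
Iter 1: z = -1.2600 + -0.2540i, |z|^2 = 1.6521
Iter 2: z = 0.2631 + 0.3861i, |z|^2 = 0.2183
Iter 3: z = -1.3398 + -0.0509i, |z|^2 = 1.7978
Iter 4: z = 0.5326 + -0.1177i, |z|^2 = 0.2975
Iter 5: z = -0.9902 + -0.3794i, |z|^2 = 1.1244
Iter 6: z = -0.4234 + 0.4973i, |z|^2 = 0.4267
Iter 7: z = -1.3280 + -0.6752i, |z|^2 = 2.2196
Iter 8: z = 0.0478 + 1.5394i, |z|^2 = 2.3720
Iter 9: z = -3.6275 + -0.1068i, |z|^2 = 13.1700
Escaped at iteration 9

Answer: 9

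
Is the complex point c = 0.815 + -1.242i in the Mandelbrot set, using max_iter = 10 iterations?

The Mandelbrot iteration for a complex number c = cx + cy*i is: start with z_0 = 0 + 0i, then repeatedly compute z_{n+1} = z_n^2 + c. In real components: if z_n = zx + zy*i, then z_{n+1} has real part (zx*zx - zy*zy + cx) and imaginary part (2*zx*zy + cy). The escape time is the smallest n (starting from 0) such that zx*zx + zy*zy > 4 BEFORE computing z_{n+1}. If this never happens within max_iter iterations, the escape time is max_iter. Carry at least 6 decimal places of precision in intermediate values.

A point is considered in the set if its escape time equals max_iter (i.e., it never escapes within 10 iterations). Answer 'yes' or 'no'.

z_0 = 0 + 0i, c = 0.8150 + -1.2420i
Iter 1: z = 0.8150 + -1.2420i, |z|^2 = 2.2068
Iter 2: z = -0.0633 + -3.2665i, |z|^2 = 10.6738
Escaped at iteration 2

Answer: no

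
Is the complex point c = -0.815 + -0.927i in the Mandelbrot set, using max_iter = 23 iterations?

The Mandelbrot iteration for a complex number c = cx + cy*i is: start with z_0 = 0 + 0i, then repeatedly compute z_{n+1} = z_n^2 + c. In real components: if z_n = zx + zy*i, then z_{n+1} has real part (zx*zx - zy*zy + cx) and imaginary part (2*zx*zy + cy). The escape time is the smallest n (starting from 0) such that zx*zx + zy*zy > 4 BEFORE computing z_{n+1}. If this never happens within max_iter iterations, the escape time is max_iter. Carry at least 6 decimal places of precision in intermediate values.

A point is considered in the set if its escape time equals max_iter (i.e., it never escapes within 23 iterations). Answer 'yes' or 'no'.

z_0 = 0 + 0i, c = -0.8150 + -0.9270i
Iter 1: z = -0.8150 + -0.9270i, |z|^2 = 1.5236
Iter 2: z = -1.0101 + 0.5840i, |z|^2 = 1.3614
Iter 3: z = -0.1358 + -2.1068i, |z|^2 = 4.4571
Escaped at iteration 3

Answer: no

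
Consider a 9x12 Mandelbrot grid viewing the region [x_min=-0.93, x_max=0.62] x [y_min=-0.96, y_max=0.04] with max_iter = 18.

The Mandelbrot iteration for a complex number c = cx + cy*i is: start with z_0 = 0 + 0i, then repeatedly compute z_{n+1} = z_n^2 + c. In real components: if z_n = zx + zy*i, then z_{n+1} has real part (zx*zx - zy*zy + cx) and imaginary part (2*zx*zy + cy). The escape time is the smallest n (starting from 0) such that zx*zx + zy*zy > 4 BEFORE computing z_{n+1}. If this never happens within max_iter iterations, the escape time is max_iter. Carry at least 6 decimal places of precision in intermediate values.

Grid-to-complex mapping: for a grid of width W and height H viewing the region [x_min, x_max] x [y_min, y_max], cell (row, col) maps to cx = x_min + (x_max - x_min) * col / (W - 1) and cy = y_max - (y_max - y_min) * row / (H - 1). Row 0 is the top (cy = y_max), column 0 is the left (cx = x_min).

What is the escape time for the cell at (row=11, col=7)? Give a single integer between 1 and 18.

z_0 = 0 + 0i, c = 0.4262 + -0.9600i
Iter 1: z = 0.4262 + -0.9600i, |z|^2 = 1.1033
Iter 2: z = -0.3137 + -1.7784i, |z|^2 = 3.2611
Iter 3: z = -2.6381 + 0.1556i, |z|^2 = 6.9837
Escaped at iteration 3

Answer: 3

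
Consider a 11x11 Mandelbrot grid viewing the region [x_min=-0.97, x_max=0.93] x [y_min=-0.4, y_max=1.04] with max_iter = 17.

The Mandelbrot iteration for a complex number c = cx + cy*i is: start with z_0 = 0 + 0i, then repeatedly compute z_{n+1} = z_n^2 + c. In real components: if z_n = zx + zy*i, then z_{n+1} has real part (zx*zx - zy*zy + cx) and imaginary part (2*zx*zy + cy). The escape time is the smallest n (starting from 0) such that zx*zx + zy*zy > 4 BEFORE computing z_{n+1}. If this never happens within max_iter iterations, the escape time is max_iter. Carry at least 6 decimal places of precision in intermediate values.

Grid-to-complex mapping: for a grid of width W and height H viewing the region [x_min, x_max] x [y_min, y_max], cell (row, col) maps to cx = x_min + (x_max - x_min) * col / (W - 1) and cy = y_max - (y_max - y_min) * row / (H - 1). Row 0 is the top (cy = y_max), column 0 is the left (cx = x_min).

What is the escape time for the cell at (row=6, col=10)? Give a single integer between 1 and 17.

Answer: 3

Derivation:
z_0 = 0 + 0i, c = 0.9300 + 0.1760i
Iter 1: z = 0.9300 + 0.1760i, |z|^2 = 0.8959
Iter 2: z = 1.7639 + 0.5034i, |z|^2 = 3.3648
Iter 3: z = 3.7881 + 1.9518i, |z|^2 = 18.1588
Escaped at iteration 3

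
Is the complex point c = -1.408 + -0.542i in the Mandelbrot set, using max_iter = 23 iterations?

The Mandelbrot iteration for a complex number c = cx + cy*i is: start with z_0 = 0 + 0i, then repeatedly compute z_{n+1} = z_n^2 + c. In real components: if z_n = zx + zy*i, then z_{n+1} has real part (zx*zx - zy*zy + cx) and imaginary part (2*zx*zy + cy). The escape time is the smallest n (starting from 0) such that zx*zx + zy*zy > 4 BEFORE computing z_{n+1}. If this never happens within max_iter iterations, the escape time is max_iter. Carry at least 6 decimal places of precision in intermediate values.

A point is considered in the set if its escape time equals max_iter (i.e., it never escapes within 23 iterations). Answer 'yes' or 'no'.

Answer: no

Derivation:
z_0 = 0 + 0i, c = -1.4080 + -0.5420i
Iter 1: z = -1.4080 + -0.5420i, |z|^2 = 2.2762
Iter 2: z = 0.2807 + 0.9843i, |z|^2 = 1.0476
Iter 3: z = -2.2980 + 0.0106i, |z|^2 = 5.2809
Escaped at iteration 3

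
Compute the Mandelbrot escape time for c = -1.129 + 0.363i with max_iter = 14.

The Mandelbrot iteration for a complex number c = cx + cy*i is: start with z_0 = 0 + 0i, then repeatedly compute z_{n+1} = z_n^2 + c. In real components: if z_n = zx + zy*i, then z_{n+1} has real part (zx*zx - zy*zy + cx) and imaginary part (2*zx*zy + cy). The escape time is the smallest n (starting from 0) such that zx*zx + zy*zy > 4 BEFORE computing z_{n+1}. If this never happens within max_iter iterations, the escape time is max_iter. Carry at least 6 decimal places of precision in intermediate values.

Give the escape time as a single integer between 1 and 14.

Answer: 7

Derivation:
z_0 = 0 + 0i, c = -1.1290 + 0.3630i
Iter 1: z = -1.1290 + 0.3630i, |z|^2 = 1.4064
Iter 2: z = 0.0139 + -0.4567i, |z|^2 = 0.2087
Iter 3: z = -1.3373 + 0.3503i, |z|^2 = 1.9112
Iter 4: z = 0.5367 + -0.5740i, |z|^2 = 0.6176
Iter 5: z = -1.1704 + -0.2532i, |z|^2 = 1.4340
Iter 6: z = 0.1767 + 0.9557i, |z|^2 = 0.9446
Iter 7: z = -2.0112 + 0.7008i, |z|^2 = 4.5359
Escaped at iteration 7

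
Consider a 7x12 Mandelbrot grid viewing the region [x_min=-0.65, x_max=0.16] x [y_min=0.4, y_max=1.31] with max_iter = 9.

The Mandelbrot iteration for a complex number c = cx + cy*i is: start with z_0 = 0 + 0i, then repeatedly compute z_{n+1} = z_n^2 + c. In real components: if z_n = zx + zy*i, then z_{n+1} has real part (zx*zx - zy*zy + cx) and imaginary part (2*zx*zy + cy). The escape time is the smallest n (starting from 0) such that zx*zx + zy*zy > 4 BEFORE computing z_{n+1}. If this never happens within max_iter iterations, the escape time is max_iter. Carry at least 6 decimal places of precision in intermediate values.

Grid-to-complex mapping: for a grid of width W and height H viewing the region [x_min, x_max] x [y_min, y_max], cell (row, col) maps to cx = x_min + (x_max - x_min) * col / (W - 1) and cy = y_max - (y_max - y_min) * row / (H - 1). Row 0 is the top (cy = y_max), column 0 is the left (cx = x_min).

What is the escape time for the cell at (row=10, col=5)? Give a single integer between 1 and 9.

Answer: 9

Derivation:
z_0 = 0 + 0i, c = 0.0250 + 0.4827i
Iter 1: z = 0.0250 + 0.4827i, |z|^2 = 0.2337
Iter 2: z = -0.2074 + 0.5069i, |z|^2 = 0.2999
Iter 3: z = -0.1889 + 0.2725i, |z|^2 = 0.1099
Iter 4: z = -0.0136 + 0.3798i, |z|^2 = 0.1444
Iter 5: z = -0.1191 + 0.4724i, |z|^2 = 0.2374
Iter 6: z = -0.1840 + 0.3702i, |z|^2 = 0.1709
Iter 7: z = -0.0782 + 0.3465i, |z|^2 = 0.1262
Iter 8: z = -0.0889 + 0.4285i, |z|^2 = 0.1915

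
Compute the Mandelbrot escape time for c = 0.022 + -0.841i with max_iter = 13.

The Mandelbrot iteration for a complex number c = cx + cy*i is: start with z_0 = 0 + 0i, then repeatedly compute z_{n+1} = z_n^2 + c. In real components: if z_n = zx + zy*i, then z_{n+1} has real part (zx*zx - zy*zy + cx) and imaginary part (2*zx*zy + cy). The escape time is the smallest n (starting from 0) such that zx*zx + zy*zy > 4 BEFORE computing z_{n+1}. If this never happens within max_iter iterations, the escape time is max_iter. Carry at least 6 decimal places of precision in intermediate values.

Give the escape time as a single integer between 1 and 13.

Answer: 12

Derivation:
z_0 = 0 + 0i, c = 0.0220 + -0.8410i
Iter 1: z = 0.0220 + -0.8410i, |z|^2 = 0.7078
Iter 2: z = -0.6848 + -0.8780i, |z|^2 = 1.2398
Iter 3: z = -0.2799 + 0.3615i, |z|^2 = 0.2091
Iter 4: z = -0.0303 + -1.0434i, |z|^2 = 1.0896
Iter 5: z = -1.0658 + -0.7777i, |z|^2 = 1.7407
Iter 6: z = 0.5530 + 0.8168i, |z|^2 = 0.9729
Iter 7: z = -0.3393 + 0.0624i, |z|^2 = 0.1190
Iter 8: z = 0.1332 + -0.8833i, |z|^2 = 0.7980
Iter 9: z = -0.7405 + -1.0764i, |z|^2 = 1.7069
Iter 10: z = -0.5882 + 0.7531i, |z|^2 = 0.9131
Iter 11: z = -0.1992 + -1.7269i, |z|^2 = 3.0219
Iter 12: z = -2.9206 + -0.1531i, |z|^2 = 8.5532
Escaped at iteration 12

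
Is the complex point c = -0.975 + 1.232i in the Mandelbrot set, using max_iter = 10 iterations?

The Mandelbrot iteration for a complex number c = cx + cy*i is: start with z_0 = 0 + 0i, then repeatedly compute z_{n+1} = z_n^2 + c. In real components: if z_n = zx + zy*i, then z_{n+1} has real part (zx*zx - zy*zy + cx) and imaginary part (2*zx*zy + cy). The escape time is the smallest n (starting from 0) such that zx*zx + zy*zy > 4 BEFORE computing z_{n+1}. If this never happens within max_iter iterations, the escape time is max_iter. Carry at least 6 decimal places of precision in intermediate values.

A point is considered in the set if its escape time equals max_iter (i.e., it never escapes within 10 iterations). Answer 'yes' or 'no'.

Answer: no

Derivation:
z_0 = 0 + 0i, c = -0.9750 + 1.2320i
Iter 1: z = -0.9750 + 1.2320i, |z|^2 = 2.4684
Iter 2: z = -1.5422 + -1.1704i, |z|^2 = 3.7482
Iter 3: z = 0.0335 + 4.8420i, |z|^2 = 23.4459
Escaped at iteration 3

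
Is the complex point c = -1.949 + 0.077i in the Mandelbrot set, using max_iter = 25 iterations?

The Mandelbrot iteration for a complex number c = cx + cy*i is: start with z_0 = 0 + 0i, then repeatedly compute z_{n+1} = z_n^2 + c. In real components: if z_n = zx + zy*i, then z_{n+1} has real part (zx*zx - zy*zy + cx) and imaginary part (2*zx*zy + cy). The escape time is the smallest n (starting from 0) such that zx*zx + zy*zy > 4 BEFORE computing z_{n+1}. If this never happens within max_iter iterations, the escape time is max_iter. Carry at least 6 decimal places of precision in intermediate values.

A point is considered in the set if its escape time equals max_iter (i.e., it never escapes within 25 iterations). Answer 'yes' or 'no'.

z_0 = 0 + 0i, c = -1.9490 + 0.0770i
Iter 1: z = -1.9490 + 0.0770i, |z|^2 = 3.8045
Iter 2: z = 1.8437 + -0.2231i, |z|^2 = 3.4489
Iter 3: z = 1.4003 + -0.7458i, |z|^2 = 2.5172
Iter 4: z = -0.5443 + -2.0118i, |z|^2 = 4.3435
Escaped at iteration 4

Answer: no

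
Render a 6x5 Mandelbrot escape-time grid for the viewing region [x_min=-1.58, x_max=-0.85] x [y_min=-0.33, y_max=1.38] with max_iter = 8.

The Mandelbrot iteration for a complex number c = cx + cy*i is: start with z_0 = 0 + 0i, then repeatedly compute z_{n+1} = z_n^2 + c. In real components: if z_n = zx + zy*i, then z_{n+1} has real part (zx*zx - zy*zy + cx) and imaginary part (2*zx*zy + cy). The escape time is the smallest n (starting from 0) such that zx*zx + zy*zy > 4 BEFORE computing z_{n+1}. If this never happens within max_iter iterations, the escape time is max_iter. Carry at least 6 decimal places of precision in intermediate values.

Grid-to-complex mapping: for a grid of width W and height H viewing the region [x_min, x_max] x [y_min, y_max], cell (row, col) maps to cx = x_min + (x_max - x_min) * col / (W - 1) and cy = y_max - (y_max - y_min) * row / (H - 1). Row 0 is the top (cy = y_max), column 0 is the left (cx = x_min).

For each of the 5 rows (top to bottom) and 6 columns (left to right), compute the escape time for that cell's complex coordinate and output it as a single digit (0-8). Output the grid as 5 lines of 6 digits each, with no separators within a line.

(row=0, col=0): c = -1.5800 + 1.3800i → escape time 1
(row=0, col=1): c = -1.4340 + 1.3800i → escape time 2
(row=0, col=2): c = -1.2880 + 1.3800i → escape time 2
(row=0, col=3): c = -1.1420 + 1.3800i → escape time 2
(row=0, col=4): c = -0.9960 + 1.3800i → escape time 2
(row=0, col=5): c = -0.8500 + 1.3800i → escape time 2
(row=1, col=0): c = -1.5800 + 0.9525i → escape time 2
(row=1, col=1): c = -1.4340 + 0.9525i → escape time 3
(row=1, col=2): c = -1.2880 + 0.9525i → escape time 3
(row=1, col=3): c = -1.1420 + 0.9525i → escape time 3
(row=1, col=4): c = -0.9960 + 0.9525i → escape time 3
(row=1, col=5): c = -0.8500 + 0.9525i → escape time 3
(row=2, col=0): c = -1.5800 + 0.5250i → escape time 3
(row=2, col=1): c = -1.4340 + 0.5250i → escape time 3
(row=2, col=2): c = -1.2880 + 0.5250i → escape time 4
(row=2, col=3): c = -1.1420 + 0.5250i → escape time 5
(row=2, col=4): c = -0.9960 + 0.5250i → escape time 5
(row=2, col=5): c = -0.8500 + 0.5250i → escape time 5
(row=3, col=0): c = -1.5800 + 0.0975i → escape time 6
(row=3, col=1): c = -1.4340 + 0.0975i → escape time 8
(row=3, col=2): c = -1.2880 + 0.0975i → escape time 8
(row=3, col=3): c = -1.1420 + 0.0975i → escape time 8
(row=3, col=4): c = -0.9960 + 0.0975i → escape time 8
(row=3, col=5): c = -0.8500 + 0.0975i → escape time 8
(row=4, col=0): c = -1.5800 + -0.3300i → escape time 4
(row=4, col=1): c = -1.4340 + -0.3300i → escape time 5
(row=4, col=2): c = -1.2880 + -0.3300i → escape time 8
(row=4, col=3): c = -1.1420 + -0.3300i → escape time 8
(row=4, col=4): c = -0.9960 + -0.3300i → escape time 8
(row=4, col=5): c = -0.8500 + -0.3300i → escape time 8

Answer: 122222
233333
334555
688888
458888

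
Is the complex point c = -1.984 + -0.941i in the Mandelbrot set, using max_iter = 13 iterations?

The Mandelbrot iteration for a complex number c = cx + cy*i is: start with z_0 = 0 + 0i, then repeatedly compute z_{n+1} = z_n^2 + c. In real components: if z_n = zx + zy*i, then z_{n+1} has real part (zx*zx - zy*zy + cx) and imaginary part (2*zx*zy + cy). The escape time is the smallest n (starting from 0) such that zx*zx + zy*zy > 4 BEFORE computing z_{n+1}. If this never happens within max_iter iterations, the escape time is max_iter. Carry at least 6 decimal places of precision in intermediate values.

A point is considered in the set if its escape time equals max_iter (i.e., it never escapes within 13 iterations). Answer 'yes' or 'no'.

Answer: no

Derivation:
z_0 = 0 + 0i, c = -1.9840 + -0.9410i
Iter 1: z = -1.9840 + -0.9410i, |z|^2 = 4.8217
Escaped at iteration 1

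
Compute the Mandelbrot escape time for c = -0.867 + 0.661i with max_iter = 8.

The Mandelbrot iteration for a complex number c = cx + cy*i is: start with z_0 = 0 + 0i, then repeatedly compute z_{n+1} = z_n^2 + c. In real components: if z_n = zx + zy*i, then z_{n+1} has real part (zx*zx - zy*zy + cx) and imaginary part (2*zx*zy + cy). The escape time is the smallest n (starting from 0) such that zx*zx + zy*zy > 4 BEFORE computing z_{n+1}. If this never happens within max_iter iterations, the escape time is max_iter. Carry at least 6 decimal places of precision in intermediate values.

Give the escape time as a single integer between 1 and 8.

Answer: 4

Derivation:
z_0 = 0 + 0i, c = -0.8670 + 0.6610i
Iter 1: z = -0.8670 + 0.6610i, |z|^2 = 1.1886
Iter 2: z = -0.5522 + -0.4852i, |z|^2 = 0.5404
Iter 3: z = -0.7974 + 1.1969i, |z|^2 = 2.0684
Iter 4: z = -1.6636 + -1.2478i, |z|^2 = 4.3245
Escaped at iteration 4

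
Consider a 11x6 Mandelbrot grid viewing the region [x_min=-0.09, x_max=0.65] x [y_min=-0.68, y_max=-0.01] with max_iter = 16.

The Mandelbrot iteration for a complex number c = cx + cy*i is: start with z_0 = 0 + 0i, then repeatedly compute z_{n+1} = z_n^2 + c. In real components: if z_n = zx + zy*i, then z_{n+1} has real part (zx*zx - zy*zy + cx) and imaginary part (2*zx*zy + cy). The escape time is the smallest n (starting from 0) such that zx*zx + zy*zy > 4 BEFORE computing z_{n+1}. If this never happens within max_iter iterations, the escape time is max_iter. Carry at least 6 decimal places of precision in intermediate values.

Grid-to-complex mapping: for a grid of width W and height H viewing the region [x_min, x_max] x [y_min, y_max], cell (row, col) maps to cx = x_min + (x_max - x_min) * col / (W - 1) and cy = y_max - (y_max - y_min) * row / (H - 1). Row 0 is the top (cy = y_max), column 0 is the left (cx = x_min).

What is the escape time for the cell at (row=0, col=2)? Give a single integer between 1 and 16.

z_0 = 0 + 0i, c = 0.0580 + -0.0100i
Iter 1: z = 0.0580 + -0.0100i, |z|^2 = 0.0035
Iter 2: z = 0.0613 + -0.0112i, |z|^2 = 0.0039
Iter 3: z = 0.0616 + -0.0114i, |z|^2 = 0.0039
Iter 4: z = 0.0617 + -0.0114i, |z|^2 = 0.0039
Iter 5: z = 0.0617 + -0.0114i, |z|^2 = 0.0039
Iter 6: z = 0.0617 + -0.0114i, |z|^2 = 0.0039
Iter 7: z = 0.0617 + -0.0114i, |z|^2 = 0.0039
Iter 8: z = 0.0617 + -0.0114i, |z|^2 = 0.0039
Iter 9: z = 0.0617 + -0.0114i, |z|^2 = 0.0039
Iter 10: z = 0.0617 + -0.0114i, |z|^2 = 0.0039
Iter 11: z = 0.0617 + -0.0114i, |z|^2 = 0.0039
Iter 12: z = 0.0617 + -0.0114i, |z|^2 = 0.0039
Iter 13: z = 0.0617 + -0.0114i, |z|^2 = 0.0039
Iter 14: z = 0.0617 + -0.0114i, |z|^2 = 0.0039
Iter 15: z = 0.0617 + -0.0114i, |z|^2 = 0.0039

Answer: 16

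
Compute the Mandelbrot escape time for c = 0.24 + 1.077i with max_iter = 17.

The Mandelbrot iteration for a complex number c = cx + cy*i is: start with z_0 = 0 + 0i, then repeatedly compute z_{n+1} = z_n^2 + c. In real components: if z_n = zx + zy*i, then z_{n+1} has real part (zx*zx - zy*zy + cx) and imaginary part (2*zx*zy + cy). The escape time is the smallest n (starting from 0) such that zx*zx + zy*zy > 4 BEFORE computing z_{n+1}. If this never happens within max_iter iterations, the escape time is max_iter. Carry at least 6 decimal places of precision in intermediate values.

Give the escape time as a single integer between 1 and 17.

Answer: 3

Derivation:
z_0 = 0 + 0i, c = 0.2400 + 1.0770i
Iter 1: z = 0.2400 + 1.0770i, |z|^2 = 1.2175
Iter 2: z = -0.8623 + 1.5940i, |z|^2 = 3.2843
Iter 3: z = -1.5571 + -1.6720i, |z|^2 = 5.2203
Escaped at iteration 3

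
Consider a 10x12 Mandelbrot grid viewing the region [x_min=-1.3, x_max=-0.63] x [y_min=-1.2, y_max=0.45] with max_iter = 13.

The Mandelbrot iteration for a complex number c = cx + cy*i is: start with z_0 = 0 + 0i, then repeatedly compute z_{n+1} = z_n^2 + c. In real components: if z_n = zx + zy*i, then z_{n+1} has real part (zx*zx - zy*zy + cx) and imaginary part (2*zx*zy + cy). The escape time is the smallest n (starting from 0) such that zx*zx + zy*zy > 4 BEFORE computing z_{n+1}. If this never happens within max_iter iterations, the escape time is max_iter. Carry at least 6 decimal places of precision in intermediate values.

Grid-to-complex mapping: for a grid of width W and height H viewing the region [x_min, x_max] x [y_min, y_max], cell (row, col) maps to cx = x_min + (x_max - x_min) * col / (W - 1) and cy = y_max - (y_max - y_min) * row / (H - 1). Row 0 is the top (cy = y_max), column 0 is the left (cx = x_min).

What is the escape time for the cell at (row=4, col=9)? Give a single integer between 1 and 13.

z_0 = 0 + 0i, c = -0.6300 + -0.1500i
Iter 1: z = -0.6300 + -0.1500i, |z|^2 = 0.4194
Iter 2: z = -0.2556 + 0.0390i, |z|^2 = 0.0669
Iter 3: z = -0.5662 + -0.1699i, |z|^2 = 0.3494
Iter 4: z = -0.3383 + 0.0424i, |z|^2 = 0.1163
Iter 5: z = -0.5173 + -0.1787i, |z|^2 = 0.2996
Iter 6: z = -0.3943 + 0.0349i, |z|^2 = 0.1567
Iter 7: z = -0.4758 + -0.1775i, |z|^2 = 0.2579
Iter 8: z = -0.4352 + 0.0189i, |z|^2 = 0.1897
Iter 9: z = -0.4410 + -0.1665i, |z|^2 = 0.2222
Iter 10: z = -0.4632 + -0.0032i, |z|^2 = 0.2146
Iter 11: z = -0.4154 + -0.1471i, |z|^2 = 0.1942
Iter 12: z = -0.4791 + -0.0278i, |z|^2 = 0.2303

Answer: 13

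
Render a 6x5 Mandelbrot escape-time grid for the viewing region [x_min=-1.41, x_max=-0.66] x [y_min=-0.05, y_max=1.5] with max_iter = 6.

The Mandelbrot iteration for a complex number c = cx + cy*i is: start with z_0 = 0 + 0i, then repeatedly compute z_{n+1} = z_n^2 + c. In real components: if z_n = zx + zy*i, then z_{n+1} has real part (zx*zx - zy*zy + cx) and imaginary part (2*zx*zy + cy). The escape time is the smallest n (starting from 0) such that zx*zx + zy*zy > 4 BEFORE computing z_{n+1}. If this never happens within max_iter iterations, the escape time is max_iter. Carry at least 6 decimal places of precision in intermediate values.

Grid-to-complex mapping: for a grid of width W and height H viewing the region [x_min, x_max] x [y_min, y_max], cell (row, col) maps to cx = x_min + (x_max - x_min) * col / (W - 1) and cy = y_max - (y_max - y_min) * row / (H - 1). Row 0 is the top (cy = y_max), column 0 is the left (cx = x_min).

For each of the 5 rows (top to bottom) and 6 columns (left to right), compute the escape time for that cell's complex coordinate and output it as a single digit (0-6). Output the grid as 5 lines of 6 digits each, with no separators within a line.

Answer: 122222
233333
333445
566666
666666

Derivation:
(row=0, col=0): c = -1.4100 + 1.5000i → escape time 1
(row=0, col=1): c = -1.2600 + 1.5000i → escape time 2
(row=0, col=2): c = -1.1100 + 1.5000i → escape time 2
(row=0, col=3): c = -0.9600 + 1.5000i → escape time 2
(row=0, col=4): c = -0.8100 + 1.5000i → escape time 2
(row=0, col=5): c = -0.6600 + 1.5000i → escape time 2
(row=1, col=0): c = -1.4100 + 1.1125i → escape time 2
(row=1, col=1): c = -1.2600 + 1.1125i → escape time 3
(row=1, col=2): c = -1.1100 + 1.1125i → escape time 3
(row=1, col=3): c = -0.9600 + 1.1125i → escape time 3
(row=1, col=4): c = -0.8100 + 1.1125i → escape time 3
(row=1, col=5): c = -0.6600 + 1.1125i → escape time 3
(row=2, col=0): c = -1.4100 + 0.7250i → escape time 3
(row=2, col=1): c = -1.2600 + 0.7250i → escape time 3
(row=2, col=2): c = -1.1100 + 0.7250i → escape time 3
(row=2, col=3): c = -0.9600 + 0.7250i → escape time 4
(row=2, col=4): c = -0.8100 + 0.7250i → escape time 4
(row=2, col=5): c = -0.6600 + 0.7250i → escape time 5
(row=3, col=0): c = -1.4100 + 0.3375i → escape time 5
(row=3, col=1): c = -1.2600 + 0.3375i → escape time 6
(row=3, col=2): c = -1.1100 + 0.3375i → escape time 6
(row=3, col=3): c = -0.9600 + 0.3375i → escape time 6
(row=3, col=4): c = -0.8100 + 0.3375i → escape time 6
(row=3, col=5): c = -0.6600 + 0.3375i → escape time 6
(row=4, col=0): c = -1.4100 + -0.0500i → escape time 6
(row=4, col=1): c = -1.2600 + -0.0500i → escape time 6
(row=4, col=2): c = -1.1100 + -0.0500i → escape time 6
(row=4, col=3): c = -0.9600 + -0.0500i → escape time 6
(row=4, col=4): c = -0.8100 + -0.0500i → escape time 6
(row=4, col=5): c = -0.6600 + -0.0500i → escape time 6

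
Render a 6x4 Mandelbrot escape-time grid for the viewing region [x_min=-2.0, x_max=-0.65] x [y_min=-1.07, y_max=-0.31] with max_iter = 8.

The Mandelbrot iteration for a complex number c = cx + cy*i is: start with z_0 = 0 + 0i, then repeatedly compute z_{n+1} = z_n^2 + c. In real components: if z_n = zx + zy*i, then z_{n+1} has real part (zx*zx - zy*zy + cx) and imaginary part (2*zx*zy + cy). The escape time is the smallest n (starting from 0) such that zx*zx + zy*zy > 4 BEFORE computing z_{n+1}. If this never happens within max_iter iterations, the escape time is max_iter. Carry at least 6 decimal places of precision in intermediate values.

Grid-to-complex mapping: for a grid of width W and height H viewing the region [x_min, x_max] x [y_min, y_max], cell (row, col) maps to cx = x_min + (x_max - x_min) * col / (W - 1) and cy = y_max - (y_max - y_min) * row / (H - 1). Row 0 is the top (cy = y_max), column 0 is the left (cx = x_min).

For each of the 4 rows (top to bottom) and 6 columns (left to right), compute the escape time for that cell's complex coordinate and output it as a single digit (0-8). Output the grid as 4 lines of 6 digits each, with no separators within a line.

Answer: 145888
133458
123334
112333

Derivation:
(row=0, col=0): c = -2.0000 + -0.3100i → escape time 1
(row=0, col=1): c = -1.7300 + -0.3100i → escape time 4
(row=0, col=2): c = -1.4600 + -0.3100i → escape time 5
(row=0, col=3): c = -1.1900 + -0.3100i → escape time 8
(row=0, col=4): c = -0.9200 + -0.3100i → escape time 8
(row=0, col=5): c = -0.6500 + -0.3100i → escape time 8
(row=1, col=0): c = -2.0000 + -0.5633i → escape time 1
(row=1, col=1): c = -1.7300 + -0.5633i → escape time 3
(row=1, col=2): c = -1.4600 + -0.5633i → escape time 3
(row=1, col=3): c = -1.1900 + -0.5633i → escape time 4
(row=1, col=4): c = -0.9200 + -0.5633i → escape time 5
(row=1, col=5): c = -0.6500 + -0.5633i → escape time 8
(row=2, col=0): c = -2.0000 + -0.8167i → escape time 1
(row=2, col=1): c = -1.7300 + -0.8167i → escape time 2
(row=2, col=2): c = -1.4600 + -0.8167i → escape time 3
(row=2, col=3): c = -1.1900 + -0.8167i → escape time 3
(row=2, col=4): c = -0.9200 + -0.8167i → escape time 3
(row=2, col=5): c = -0.6500 + -0.8167i → escape time 4
(row=3, col=0): c = -2.0000 + -1.0700i → escape time 1
(row=3, col=1): c = -1.7300 + -1.0700i → escape time 1
(row=3, col=2): c = -1.4600 + -1.0700i → escape time 2
(row=3, col=3): c = -1.1900 + -1.0700i → escape time 3
(row=3, col=4): c = -0.9200 + -1.0700i → escape time 3
(row=3, col=5): c = -0.6500 + -1.0700i → escape time 3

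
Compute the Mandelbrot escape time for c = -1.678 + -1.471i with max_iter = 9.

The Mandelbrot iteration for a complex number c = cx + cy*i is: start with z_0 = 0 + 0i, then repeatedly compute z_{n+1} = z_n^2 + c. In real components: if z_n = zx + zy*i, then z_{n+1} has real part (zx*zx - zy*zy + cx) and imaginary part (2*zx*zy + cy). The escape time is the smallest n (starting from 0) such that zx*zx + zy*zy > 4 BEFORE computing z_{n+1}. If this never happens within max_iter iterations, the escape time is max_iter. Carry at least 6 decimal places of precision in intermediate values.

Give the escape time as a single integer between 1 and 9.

z_0 = 0 + 0i, c = -1.6780 + -1.4710i
Iter 1: z = -1.6780 + -1.4710i, |z|^2 = 4.9795
Escaped at iteration 1

Answer: 1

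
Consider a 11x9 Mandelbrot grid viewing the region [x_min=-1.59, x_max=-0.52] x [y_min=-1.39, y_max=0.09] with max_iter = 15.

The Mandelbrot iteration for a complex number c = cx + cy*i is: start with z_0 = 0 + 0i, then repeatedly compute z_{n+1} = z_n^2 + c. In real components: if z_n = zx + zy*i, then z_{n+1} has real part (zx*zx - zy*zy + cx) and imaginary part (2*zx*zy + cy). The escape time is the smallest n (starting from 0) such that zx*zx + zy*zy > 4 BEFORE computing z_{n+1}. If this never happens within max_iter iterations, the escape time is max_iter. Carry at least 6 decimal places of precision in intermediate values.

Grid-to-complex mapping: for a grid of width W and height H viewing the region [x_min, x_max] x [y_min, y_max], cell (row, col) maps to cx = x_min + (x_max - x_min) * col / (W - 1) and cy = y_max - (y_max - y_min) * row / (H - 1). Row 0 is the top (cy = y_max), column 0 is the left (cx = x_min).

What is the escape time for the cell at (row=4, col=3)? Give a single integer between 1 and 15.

z_0 = 0 + 0i, c = -1.2690 + -0.6500i
Iter 1: z = -1.2690 + -0.6500i, |z|^2 = 2.0329
Iter 2: z = -0.0811 + 0.9997i, |z|^2 = 1.0060
Iter 3: z = -2.2618 + -0.8122i, |z|^2 = 5.7755
Escaped at iteration 3

Answer: 3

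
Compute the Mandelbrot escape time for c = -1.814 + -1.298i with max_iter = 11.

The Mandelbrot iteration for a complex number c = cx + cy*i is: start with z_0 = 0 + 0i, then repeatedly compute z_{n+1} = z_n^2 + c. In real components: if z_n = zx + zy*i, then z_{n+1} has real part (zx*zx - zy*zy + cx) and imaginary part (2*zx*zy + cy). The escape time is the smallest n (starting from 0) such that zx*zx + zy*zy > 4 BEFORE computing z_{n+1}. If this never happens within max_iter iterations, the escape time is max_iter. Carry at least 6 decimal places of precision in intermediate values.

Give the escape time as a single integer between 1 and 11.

Answer: 1

Derivation:
z_0 = 0 + 0i, c = -1.8140 + -1.2980i
Iter 1: z = -1.8140 + -1.2980i, |z|^2 = 4.9754
Escaped at iteration 1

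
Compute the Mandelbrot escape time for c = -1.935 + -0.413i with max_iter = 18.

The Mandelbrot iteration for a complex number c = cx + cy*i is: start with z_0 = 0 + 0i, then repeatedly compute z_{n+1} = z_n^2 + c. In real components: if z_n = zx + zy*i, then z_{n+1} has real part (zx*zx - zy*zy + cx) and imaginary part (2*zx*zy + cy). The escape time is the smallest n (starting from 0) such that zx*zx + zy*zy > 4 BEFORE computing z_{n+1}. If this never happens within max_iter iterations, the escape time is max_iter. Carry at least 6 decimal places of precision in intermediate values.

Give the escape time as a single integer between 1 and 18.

Answer: 2

Derivation:
z_0 = 0 + 0i, c = -1.9350 + -0.4130i
Iter 1: z = -1.9350 + -0.4130i, |z|^2 = 3.9148
Iter 2: z = 1.6387 + 1.1853i, |z|^2 = 4.0902
Escaped at iteration 2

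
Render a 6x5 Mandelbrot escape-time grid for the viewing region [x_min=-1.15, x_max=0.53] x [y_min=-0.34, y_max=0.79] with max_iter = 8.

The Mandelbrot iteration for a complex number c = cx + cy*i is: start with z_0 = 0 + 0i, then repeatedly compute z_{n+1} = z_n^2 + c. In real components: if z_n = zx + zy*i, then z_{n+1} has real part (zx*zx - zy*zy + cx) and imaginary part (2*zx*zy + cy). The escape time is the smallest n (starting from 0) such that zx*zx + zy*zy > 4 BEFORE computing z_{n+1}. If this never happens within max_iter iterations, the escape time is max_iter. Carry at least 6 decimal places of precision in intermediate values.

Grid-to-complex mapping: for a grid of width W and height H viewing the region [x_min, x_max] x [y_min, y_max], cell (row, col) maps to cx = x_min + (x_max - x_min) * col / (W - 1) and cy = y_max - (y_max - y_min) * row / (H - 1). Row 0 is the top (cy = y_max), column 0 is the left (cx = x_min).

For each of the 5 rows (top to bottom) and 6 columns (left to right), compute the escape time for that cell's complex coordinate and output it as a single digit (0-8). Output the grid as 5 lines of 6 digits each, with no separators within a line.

(row=0, col=0): c = -1.1500 + 0.7900i → escape time 3
(row=0, col=1): c = -0.8140 + 0.7900i → escape time 4
(row=0, col=2): c = -0.4780 + 0.7900i → escape time 6
(row=0, col=3): c = -0.1420 + 0.7900i → escape time 8
(row=0, col=4): c = 0.1940 + 0.7900i → escape time 5
(row=0, col=5): c = 0.5300 + 0.7900i → escape time 3
(row=1, col=0): c = -1.1500 + 0.5075i → escape time 5
(row=1, col=1): c = -0.8140 + 0.5075i → escape time 6
(row=1, col=2): c = -0.4780 + 0.5075i → escape time 8
(row=1, col=3): c = -0.1420 + 0.5075i → escape time 8
(row=1, col=4): c = 0.1940 + 0.5075i → escape time 8
(row=1, col=5): c = 0.5300 + 0.5075i → escape time 4
(row=2, col=0): c = -1.1500 + 0.2250i → escape time 8
(row=2, col=1): c = -0.8140 + 0.2250i → escape time 8
(row=2, col=2): c = -0.4780 + 0.2250i → escape time 8
(row=2, col=3): c = -0.1420 + 0.2250i → escape time 8
(row=2, col=4): c = 0.1940 + 0.2250i → escape time 8
(row=2, col=5): c = 0.5300 + 0.2250i → escape time 5
(row=3, col=0): c = -1.1500 + -0.0575i → escape time 8
(row=3, col=1): c = -0.8140 + -0.0575i → escape time 8
(row=3, col=2): c = -0.4780 + -0.0575i → escape time 8
(row=3, col=3): c = -0.1420 + -0.0575i → escape time 8
(row=3, col=4): c = 0.1940 + -0.0575i → escape time 8
(row=3, col=5): c = 0.5300 + -0.0575i → escape time 5
(row=4, col=0): c = -1.1500 + -0.3400i → escape time 8
(row=4, col=1): c = -0.8140 + -0.3400i → escape time 8
(row=4, col=2): c = -0.4780 + -0.3400i → escape time 8
(row=4, col=3): c = -0.1420 + -0.3400i → escape time 8
(row=4, col=4): c = 0.1940 + -0.3400i → escape time 8
(row=4, col=5): c = 0.5300 + -0.3400i → escape time 5

Answer: 346853
568884
888885
888885
888885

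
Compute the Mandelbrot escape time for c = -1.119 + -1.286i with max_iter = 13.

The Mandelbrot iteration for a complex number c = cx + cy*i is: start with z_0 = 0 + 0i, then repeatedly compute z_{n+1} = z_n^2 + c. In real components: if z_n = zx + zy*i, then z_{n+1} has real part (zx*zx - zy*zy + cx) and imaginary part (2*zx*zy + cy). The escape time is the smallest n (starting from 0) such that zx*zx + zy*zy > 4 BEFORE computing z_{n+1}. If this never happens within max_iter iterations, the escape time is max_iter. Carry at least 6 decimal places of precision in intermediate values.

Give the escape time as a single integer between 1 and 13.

Answer: 2

Derivation:
z_0 = 0 + 0i, c = -1.1190 + -1.2860i
Iter 1: z = -1.1190 + -1.2860i, |z|^2 = 2.9060
Iter 2: z = -1.5206 + 1.5921i, |z|^2 = 4.8470
Escaped at iteration 2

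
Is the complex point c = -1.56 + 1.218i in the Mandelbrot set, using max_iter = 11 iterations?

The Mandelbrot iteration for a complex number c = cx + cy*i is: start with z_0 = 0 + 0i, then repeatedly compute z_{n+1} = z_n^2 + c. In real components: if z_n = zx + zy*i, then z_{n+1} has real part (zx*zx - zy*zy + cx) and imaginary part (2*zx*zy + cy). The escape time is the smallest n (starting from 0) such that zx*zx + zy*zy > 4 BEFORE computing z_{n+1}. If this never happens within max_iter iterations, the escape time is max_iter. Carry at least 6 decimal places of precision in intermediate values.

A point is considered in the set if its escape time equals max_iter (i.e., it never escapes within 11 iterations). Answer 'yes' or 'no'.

z_0 = 0 + 0i, c = -1.5600 + 1.2180i
Iter 1: z = -1.5600 + 1.2180i, |z|^2 = 3.9171
Iter 2: z = -0.6099 + -2.5822i, |z|^2 = 7.0396
Escaped at iteration 2

Answer: no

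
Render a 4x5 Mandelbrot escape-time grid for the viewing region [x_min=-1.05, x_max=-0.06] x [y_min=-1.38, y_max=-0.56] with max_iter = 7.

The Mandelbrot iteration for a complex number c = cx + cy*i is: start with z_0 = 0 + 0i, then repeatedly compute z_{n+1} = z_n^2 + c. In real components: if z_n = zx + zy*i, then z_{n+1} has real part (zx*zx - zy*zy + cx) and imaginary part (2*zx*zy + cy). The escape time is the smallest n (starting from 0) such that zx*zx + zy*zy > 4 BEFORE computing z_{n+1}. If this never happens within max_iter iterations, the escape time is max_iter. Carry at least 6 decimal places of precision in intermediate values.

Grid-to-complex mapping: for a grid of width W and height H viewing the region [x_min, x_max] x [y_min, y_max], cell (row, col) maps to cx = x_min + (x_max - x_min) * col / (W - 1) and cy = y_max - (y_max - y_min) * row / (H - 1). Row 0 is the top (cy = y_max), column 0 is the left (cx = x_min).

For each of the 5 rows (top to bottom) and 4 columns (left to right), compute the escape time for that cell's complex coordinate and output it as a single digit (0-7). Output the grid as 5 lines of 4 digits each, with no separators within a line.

(row=0, col=0): c = -1.0500 + -0.5600i → escape time 5
(row=0, col=1): c = -0.7200 + -0.5600i → escape time 6
(row=0, col=2): c = -0.3900 + -0.5600i → escape time 7
(row=0, col=3): c = -0.0600 + -0.5600i → escape time 7
(row=1, col=0): c = -1.0500 + -0.7650i → escape time 3
(row=1, col=1): c = -0.7200 + -0.7650i → escape time 4
(row=1, col=2): c = -0.3900 + -0.7650i → escape time 7
(row=1, col=3): c = -0.0600 + -0.7650i → escape time 7
(row=2, col=0): c = -1.0500 + -0.9700i → escape time 3
(row=2, col=1): c = -0.7200 + -0.9700i → escape time 4
(row=2, col=2): c = -0.3900 + -0.9700i → escape time 5
(row=2, col=3): c = -0.0600 + -0.9700i → escape time 7
(row=3, col=0): c = -1.0500 + -1.1750i → escape time 3
(row=3, col=1): c = -0.7200 + -1.1750i → escape time 3
(row=3, col=2): c = -0.3900 + -1.1750i → escape time 3
(row=3, col=3): c = -0.0600 + -1.1750i → escape time 3
(row=4, col=0): c = -1.0500 + -1.3800i → escape time 2
(row=4, col=1): c = -0.7200 + -1.3800i → escape time 2
(row=4, col=2): c = -0.3900 + -1.3800i → escape time 2
(row=4, col=3): c = -0.0600 + -1.3800i → escape time 2

Answer: 5677
3477
3457
3333
2222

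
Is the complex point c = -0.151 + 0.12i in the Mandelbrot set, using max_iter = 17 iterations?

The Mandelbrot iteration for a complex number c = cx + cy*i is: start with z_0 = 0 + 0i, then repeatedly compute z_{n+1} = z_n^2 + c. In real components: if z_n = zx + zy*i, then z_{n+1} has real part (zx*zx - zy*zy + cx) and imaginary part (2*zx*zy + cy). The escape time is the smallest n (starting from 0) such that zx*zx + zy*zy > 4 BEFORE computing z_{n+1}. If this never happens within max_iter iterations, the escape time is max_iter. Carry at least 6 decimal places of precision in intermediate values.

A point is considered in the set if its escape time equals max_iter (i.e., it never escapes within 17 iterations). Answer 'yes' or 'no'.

Answer: yes

Derivation:
z_0 = 0 + 0i, c = -0.1510 + 0.1200i
Iter 1: z = -0.1510 + 0.1200i, |z|^2 = 0.0372
Iter 2: z = -0.1426 + 0.0838i, |z|^2 = 0.0274
Iter 3: z = -0.1377 + 0.0961i, |z|^2 = 0.0282
Iter 4: z = -0.1413 + 0.0935i, |z|^2 = 0.0287
Iter 5: z = -0.1398 + 0.0936i, |z|^2 = 0.0283
Iter 6: z = -0.1402 + 0.0938i, |z|^2 = 0.0285
Iter 7: z = -0.1401 + 0.0937i, |z|^2 = 0.0284
Iter 8: z = -0.1401 + 0.0937i, |z|^2 = 0.0284
Iter 9: z = -0.1401 + 0.0937i, |z|^2 = 0.0284
Iter 10: z = -0.1401 + 0.0937i, |z|^2 = 0.0284
Iter 11: z = -0.1401 + 0.0937i, |z|^2 = 0.0284
Iter 12: z = -0.1401 + 0.0937i, |z|^2 = 0.0284
Iter 13: z = -0.1401 + 0.0937i, |z|^2 = 0.0284
Iter 14: z = -0.1401 + 0.0937i, |z|^2 = 0.0284
Iter 15: z = -0.1401 + 0.0937i, |z|^2 = 0.0284
Iter 16: z = -0.1401 + 0.0937i, |z|^2 = 0.0284
Did not escape in 17 iterations → in set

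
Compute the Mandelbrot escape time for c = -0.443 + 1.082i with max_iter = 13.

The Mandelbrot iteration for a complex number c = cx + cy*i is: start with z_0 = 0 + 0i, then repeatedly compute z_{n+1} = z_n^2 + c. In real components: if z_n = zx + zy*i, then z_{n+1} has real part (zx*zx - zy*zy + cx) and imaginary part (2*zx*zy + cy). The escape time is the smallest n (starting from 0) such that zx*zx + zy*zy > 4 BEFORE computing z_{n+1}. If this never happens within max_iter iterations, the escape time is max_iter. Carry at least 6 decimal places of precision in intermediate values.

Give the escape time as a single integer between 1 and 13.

Answer: 4

Derivation:
z_0 = 0 + 0i, c = -0.4430 + 1.0820i
Iter 1: z = -0.4430 + 1.0820i, |z|^2 = 1.3670
Iter 2: z = -1.4175 + 0.1233i, |z|^2 = 2.0245
Iter 3: z = 1.5510 + 0.7323i, |z|^2 = 2.9419
Iter 4: z = 1.4264 + 3.3537i, |z|^2 = 13.2817
Escaped at iteration 4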